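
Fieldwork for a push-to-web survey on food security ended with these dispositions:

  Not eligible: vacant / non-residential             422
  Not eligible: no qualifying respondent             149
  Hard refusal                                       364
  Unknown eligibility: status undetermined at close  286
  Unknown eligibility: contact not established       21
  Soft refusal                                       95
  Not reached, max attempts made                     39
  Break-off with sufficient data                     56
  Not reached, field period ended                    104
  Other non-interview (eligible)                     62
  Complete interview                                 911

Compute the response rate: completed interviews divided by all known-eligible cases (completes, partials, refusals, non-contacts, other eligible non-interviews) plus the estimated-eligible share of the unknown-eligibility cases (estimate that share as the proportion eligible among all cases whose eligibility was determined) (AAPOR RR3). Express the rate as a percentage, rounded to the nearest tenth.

49.0%

Refused = 364 + 95 = 459
No contact after all attempts = 104 + 39 = 143
Undetermined eligibility = 21 + 286 = 307
Ineligible = 149 + 422 = 571
Num = 911
Known eligible = 911 + 56 + 459 + 143 + 62 = 1631
e = 1631 / (1631 + 571) = 1631 / 2202 = 0.7407
Estimated eligible among unknowns = 0.7407 × 307 = 227.39
Denom = 1631 + 227.39 = 1858.39
RR3 = 911 / 1858.39 = 0.4902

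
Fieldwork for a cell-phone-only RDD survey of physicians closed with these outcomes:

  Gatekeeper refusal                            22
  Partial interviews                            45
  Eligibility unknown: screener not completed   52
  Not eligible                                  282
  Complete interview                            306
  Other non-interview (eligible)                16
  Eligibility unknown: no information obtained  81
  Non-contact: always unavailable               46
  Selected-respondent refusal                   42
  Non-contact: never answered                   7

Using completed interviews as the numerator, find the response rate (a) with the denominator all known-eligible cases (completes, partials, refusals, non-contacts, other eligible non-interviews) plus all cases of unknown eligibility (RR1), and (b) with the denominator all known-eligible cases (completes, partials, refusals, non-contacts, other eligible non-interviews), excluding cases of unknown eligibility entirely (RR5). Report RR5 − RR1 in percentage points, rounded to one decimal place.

13.6

Declined to participate = 22 + 42 = 64
No contact after all attempts = 7 + 46 = 53
Undetermined eligibility = 52 + 81 = 133
Num: 306
Denom: 306 + 45 + 64 + 53 + 16 + 133 = 617
RR1 = 306 / 617 = 0.4959
Denom: 306 + 45 + 64 + 53 + 16 = 484
RR5 = 306 / 484 = 0.6322
Difference = 63.22 − 49.59 = 13.63 percentage points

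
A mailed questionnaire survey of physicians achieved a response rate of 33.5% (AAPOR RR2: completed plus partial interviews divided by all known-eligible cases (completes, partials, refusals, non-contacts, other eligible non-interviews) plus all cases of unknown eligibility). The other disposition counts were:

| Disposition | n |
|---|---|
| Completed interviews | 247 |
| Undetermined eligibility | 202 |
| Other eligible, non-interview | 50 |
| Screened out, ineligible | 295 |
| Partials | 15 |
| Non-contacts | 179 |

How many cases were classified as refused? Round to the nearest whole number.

Num → 247 + 15 = 262
RR2 = 262 / D = 0.335
D = 262 / 0.335 = 782.1
Remaining denominator categories sum to 693
refused = 782.1 − 693 ≈ 89

89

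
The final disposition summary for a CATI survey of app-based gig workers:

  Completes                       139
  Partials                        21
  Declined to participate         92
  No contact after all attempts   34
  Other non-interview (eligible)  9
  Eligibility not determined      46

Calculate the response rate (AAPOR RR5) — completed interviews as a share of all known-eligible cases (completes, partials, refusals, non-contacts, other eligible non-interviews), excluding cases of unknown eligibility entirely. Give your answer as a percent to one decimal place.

Num → 139
Denom → 139 + 21 + 92 + 34 + 9 = 295
RR5 = 139 / 295 = 0.4712

47.1%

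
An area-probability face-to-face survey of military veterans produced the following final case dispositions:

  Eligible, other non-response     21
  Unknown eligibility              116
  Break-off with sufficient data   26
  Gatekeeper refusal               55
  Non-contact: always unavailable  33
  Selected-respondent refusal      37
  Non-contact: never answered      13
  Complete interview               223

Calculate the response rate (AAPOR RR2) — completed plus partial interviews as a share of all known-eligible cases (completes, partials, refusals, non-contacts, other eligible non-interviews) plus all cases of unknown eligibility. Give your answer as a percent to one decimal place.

Refusal or break-off = 55 + 37 = 92
Never reached = 13 + 33 = 46
Numerator: 223 + 26 = 249
Base: 223 + 26 + 92 + 46 + 21 + 116 = 524
RR2 = 249 / 524 = 0.4752

47.5%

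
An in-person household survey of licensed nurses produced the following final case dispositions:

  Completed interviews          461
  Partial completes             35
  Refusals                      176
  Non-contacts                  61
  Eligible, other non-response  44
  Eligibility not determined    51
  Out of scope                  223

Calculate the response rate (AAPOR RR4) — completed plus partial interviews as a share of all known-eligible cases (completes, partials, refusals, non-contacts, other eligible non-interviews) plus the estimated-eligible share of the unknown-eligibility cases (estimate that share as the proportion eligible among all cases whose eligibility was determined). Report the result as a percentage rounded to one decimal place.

60.7%

Top = 461 + 35 = 496
Determined eligible = 461 + 35 + 176 + 61 + 44 = 777
e = 777 / (777 + 223) = 777 / 1000 = 0.7770
e × U = 0.7770 × 51 = 39.63
Denominator = 777 + 39.63 = 816.63
RR4 = 496 / 816.63 = 0.6074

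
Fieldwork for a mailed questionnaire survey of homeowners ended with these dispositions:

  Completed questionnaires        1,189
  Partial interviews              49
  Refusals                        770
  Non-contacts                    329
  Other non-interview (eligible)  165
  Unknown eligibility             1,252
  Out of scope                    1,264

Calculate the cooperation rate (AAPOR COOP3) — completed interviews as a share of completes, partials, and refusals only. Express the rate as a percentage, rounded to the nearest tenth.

59.2%

Top: 1189
Base: 1189 + 49 + 770 = 2008
COOP3 = 1189 / 2008 = 0.5921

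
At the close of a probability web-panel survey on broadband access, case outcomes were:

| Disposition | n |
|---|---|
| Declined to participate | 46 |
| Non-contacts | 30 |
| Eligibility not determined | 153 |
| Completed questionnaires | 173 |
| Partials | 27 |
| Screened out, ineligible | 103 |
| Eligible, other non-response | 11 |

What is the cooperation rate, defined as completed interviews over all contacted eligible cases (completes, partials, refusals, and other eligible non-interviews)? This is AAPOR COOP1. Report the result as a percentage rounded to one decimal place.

Top = 173
Denom = 173 + 27 + 46 + 11 = 257
COOP1 = 173 / 257 = 0.6732

67.3%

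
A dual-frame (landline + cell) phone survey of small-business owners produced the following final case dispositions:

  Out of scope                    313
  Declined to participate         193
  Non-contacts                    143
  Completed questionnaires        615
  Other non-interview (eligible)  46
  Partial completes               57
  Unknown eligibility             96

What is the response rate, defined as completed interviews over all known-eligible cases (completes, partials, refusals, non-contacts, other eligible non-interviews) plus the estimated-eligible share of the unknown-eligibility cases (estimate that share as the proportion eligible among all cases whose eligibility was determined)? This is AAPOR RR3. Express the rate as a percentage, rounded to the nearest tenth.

Top → 615
Known eligible → 615 + 57 + 193 + 143 + 46 = 1054
e = 1054 / (1054 + 313) = 1054 / 1367 = 0.7710
e × U → 0.7710 × 96 = 74.02
Denominator → 1054 + 74.02 = 1128.02
RR3 = 615 / 1128.02 = 0.5452

54.5%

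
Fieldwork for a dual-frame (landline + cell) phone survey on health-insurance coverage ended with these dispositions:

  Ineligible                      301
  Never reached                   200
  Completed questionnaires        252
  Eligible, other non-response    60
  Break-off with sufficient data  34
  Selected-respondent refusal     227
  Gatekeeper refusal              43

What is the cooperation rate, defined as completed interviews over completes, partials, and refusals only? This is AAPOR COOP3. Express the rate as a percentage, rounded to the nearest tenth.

45.3%

Declined to participate = 43 + 227 = 270
Num: 252
Base: 252 + 34 + 270 = 556
COOP3 = 252 / 556 = 0.4532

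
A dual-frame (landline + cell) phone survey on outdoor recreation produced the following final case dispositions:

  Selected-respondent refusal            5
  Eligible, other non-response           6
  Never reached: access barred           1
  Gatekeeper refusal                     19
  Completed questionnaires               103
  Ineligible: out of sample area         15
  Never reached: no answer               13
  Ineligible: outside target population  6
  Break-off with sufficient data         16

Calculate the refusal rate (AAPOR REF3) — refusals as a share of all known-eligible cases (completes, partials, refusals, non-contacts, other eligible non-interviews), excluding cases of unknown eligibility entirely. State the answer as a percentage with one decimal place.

14.7%

Declined to participate = 19 + 5 = 24
No contact after all attempts = 13 + 1 = 14
Not eligible = 6 + 15 = 21
Top = 24
Base = 103 + 16 + 24 + 14 + 6 = 163
REF3 = 24 / 163 = 0.1472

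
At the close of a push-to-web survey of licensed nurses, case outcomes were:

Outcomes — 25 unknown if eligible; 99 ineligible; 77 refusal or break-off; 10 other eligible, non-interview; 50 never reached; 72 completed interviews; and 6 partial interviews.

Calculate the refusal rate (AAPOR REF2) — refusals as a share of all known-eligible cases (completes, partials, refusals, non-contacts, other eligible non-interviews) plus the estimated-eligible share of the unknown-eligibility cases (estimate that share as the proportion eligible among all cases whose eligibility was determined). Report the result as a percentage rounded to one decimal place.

33.2%

Num: 77
Determined eligible: 72 + 6 + 77 + 50 + 10 = 215
e = 215 / (215 + 99) = 215 / 314 = 0.6847
Eligible share of unknowns: 0.6847 × 25 = 17.12
Base: 215 + 17.12 = 232.12
REF2 = 77 / 232.12 = 0.3317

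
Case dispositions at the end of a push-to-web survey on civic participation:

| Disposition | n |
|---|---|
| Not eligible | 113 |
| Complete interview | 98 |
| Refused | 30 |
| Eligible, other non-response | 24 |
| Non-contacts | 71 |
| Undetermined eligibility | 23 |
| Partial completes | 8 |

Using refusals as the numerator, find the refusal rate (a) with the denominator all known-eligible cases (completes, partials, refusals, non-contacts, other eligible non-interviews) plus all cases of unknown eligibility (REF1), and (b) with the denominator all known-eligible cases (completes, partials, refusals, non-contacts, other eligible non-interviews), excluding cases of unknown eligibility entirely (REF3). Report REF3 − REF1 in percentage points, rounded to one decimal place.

Num → 30
Denominator → 98 + 8 + 30 + 71 + 24 + 23 = 254
REF1 = 30 / 254 = 0.1181
Denominator → 98 + 8 + 30 + 71 + 24 = 231
REF3 = 30 / 231 = 0.1299
Difference = 12.99 − 11.81 = 1.18 percentage points

1.2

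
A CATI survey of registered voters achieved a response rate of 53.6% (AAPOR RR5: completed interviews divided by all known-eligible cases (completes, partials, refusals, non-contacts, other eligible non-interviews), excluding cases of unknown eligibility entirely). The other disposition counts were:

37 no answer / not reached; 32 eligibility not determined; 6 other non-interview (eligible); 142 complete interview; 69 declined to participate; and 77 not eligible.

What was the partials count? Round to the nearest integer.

11

RR5 = 142 / D = 0.536
D = 142 / 0.536 = 264.9
Remaining denominator categories sum to 254
partials = 264.9 − 254 ≈ 11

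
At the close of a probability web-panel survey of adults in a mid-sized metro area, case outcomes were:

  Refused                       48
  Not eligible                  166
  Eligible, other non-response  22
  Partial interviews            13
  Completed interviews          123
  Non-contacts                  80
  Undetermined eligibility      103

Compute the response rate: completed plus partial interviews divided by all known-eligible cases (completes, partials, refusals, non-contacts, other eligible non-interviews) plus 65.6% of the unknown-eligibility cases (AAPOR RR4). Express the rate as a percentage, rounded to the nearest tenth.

Top: 123 + 13 = 136
Known eligible: 123 + 13 + 48 + 80 + 22 = 286
Estimated eligible among unknowns: 0.6560 × 103 = 67.57
Base: 286 + 67.57 = 353.57
RR4 = 136 / 353.57 = 0.3846

38.5%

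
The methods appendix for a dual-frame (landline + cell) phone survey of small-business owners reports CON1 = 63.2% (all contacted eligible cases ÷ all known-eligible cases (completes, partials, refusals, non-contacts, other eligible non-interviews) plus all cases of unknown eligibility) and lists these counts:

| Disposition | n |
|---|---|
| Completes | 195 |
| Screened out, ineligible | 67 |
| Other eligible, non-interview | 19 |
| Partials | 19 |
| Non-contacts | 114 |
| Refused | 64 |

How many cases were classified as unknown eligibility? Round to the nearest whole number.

Num = 195 + 19 + 64 + 19 = 297
CON1 = 297 / D = 0.632
D = 297 / 0.632 = 469.9
Rest of base = 411
unknown eligibility = 469.9 − 411 ≈ 59

59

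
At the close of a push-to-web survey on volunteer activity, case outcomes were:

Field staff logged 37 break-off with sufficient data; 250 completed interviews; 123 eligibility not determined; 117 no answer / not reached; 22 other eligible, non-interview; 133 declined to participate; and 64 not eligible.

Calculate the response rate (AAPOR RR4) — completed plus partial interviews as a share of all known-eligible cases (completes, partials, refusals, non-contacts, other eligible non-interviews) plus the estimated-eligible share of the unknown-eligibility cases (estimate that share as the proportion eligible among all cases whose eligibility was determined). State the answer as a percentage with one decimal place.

42.9%

Num → 250 + 37 = 287
Eligible (known) → 250 + 37 + 133 + 117 + 22 = 559
e = 559 / (559 + 64) = 559 / 623 = 0.8973
Eligible share of unknowns → 0.8973 × 123 = 110.37
Denominator → 559 + 110.37 = 669.37
RR4 = 287 / 669.37 = 0.4288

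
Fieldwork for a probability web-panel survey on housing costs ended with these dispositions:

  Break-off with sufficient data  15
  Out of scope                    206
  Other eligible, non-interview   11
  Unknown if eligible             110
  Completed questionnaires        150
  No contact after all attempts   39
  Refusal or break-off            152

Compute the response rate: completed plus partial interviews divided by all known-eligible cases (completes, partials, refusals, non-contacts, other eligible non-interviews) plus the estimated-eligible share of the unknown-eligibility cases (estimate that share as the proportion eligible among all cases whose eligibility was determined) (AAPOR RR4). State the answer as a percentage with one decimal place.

37.7%

Num: 150 + 15 = 165
Eligible (known): 150 + 15 + 152 + 39 + 11 = 367
e = 367 / (367 + 206) = 367 / 573 = 0.6405
e × U: 0.6405 × 110 = 70.45
Denom: 367 + 70.45 = 437.45
RR4 = 165 / 437.45 = 0.3772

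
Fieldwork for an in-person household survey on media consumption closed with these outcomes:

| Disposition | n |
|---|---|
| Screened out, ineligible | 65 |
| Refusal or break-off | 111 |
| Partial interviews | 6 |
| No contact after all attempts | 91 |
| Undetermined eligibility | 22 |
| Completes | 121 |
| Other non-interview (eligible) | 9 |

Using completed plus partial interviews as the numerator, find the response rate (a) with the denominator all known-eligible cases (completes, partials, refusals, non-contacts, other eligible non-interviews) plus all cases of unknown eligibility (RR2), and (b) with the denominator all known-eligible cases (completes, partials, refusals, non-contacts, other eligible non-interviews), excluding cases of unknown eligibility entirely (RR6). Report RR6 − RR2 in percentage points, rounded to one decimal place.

Num = 121 + 6 = 127
Denom = 121 + 6 + 111 + 91 + 9 + 22 = 360
RR2 = 127 / 360 = 0.3528
Denom = 121 + 6 + 111 + 91 + 9 = 338
RR6 = 127 / 338 = 0.3757
Difference = 37.57 − 35.28 = 2.29 percentage points

2.3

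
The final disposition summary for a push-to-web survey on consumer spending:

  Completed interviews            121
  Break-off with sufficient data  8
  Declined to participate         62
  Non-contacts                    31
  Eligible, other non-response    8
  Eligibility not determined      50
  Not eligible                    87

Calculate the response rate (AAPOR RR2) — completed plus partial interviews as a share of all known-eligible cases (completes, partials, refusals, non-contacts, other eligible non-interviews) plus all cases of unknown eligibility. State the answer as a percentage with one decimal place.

46.1%

Top: 121 + 8 = 129
Denominator: 121 + 8 + 62 + 31 + 8 + 50 = 280
RR2 = 129 / 280 = 0.4607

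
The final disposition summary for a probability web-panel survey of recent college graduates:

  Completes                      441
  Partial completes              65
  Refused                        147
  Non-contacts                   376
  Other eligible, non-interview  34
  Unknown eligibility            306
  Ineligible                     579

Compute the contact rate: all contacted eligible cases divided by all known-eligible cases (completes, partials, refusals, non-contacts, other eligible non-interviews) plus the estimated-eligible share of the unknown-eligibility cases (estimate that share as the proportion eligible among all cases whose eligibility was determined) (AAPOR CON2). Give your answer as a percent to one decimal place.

Numerator → 441 + 65 + 147 + 34 = 687
Determined eligible → 441 + 65 + 147 + 376 + 34 = 1063
e = 1063 / (1063 + 579) = 1063 / 1642 = 0.6474
Estimated eligible among unknowns → 0.6474 × 306 = 198.10
Denom → 1063 + 198.10 = 1261.10
CON2 = 687 / 1261.10 = 0.5448

54.5%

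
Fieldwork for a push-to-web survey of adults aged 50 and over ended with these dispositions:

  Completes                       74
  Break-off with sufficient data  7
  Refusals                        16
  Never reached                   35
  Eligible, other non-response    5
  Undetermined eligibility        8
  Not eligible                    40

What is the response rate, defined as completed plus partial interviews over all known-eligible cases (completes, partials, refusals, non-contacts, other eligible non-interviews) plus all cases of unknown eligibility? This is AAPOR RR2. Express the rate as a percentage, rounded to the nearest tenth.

55.9%

Num → 74 + 7 = 81
Base → 74 + 7 + 16 + 35 + 5 + 8 = 145
RR2 = 81 / 145 = 0.5586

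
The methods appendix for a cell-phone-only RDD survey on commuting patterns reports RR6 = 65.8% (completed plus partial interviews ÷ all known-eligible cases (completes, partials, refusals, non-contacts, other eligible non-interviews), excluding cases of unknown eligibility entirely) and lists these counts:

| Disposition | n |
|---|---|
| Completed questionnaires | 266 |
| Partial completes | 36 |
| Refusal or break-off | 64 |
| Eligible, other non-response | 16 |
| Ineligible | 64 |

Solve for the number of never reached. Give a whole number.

Num = 266 + 36 = 302
RR6 = 302 / D = 0.658
D = 302 / 0.658 = 459.0
Other denominator terms total 382
never reached = 459.0 − 382 ≈ 77

77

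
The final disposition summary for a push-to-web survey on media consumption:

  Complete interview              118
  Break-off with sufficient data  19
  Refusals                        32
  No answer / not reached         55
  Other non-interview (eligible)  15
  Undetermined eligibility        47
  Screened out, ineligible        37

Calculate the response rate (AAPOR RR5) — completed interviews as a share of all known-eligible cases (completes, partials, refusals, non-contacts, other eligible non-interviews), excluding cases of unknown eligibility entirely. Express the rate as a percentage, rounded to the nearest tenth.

Top = 118
Denom = 118 + 19 + 32 + 55 + 15 = 239
RR5 = 118 / 239 = 0.4937

49.4%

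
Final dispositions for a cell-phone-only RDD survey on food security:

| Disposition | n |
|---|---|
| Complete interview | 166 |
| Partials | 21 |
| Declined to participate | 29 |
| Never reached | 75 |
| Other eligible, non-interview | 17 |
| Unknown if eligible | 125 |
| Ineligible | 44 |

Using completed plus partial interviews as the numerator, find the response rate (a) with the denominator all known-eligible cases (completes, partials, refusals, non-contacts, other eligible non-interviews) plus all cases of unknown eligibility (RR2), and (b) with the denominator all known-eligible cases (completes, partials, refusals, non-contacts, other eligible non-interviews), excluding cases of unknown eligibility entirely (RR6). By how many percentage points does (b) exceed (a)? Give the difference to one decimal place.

17.5

Numerator: 166 + 21 = 187
Denominator: 166 + 21 + 29 + 75 + 17 + 125 = 433
RR2 = 187 / 433 = 0.4319
Denominator: 166 + 21 + 29 + 75 + 17 = 308
RR6 = 187 / 308 = 0.6071
Difference = 60.71 − 43.19 = 17.52 percentage points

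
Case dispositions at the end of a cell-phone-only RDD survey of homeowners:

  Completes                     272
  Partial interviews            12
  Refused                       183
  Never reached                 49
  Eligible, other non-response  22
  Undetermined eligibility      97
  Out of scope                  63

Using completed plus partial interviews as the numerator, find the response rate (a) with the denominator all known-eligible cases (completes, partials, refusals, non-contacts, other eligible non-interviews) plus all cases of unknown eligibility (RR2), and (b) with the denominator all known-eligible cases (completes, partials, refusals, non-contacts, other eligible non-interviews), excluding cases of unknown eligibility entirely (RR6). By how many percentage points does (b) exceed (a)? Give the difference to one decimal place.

Num = 272 + 12 = 284
Denom = 272 + 12 + 183 + 49 + 22 + 97 = 635
RR2 = 284 / 635 = 0.4472
Denom = 272 + 12 + 183 + 49 + 22 = 538
RR6 = 284 / 538 = 0.5279
Difference = 52.79 − 44.72 = 8.07 percentage points

8.1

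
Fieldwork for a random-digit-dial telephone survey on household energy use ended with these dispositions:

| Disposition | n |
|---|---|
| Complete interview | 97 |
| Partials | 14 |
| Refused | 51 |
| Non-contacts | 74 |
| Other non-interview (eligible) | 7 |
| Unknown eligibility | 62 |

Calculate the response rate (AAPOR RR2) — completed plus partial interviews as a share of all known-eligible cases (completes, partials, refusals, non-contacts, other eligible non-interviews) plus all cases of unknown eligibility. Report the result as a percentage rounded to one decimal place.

Numerator → 97 + 14 = 111
Denom → 97 + 14 + 51 + 74 + 7 + 62 = 305
RR2 = 111 / 305 = 0.3639

36.4%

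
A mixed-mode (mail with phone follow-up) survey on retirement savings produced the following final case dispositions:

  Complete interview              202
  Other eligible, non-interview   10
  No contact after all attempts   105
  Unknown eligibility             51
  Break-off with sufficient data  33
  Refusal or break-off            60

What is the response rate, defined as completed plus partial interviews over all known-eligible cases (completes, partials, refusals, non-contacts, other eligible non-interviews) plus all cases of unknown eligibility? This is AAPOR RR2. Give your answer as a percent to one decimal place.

51.0%

Num = 202 + 33 = 235
Denom = 202 + 33 + 60 + 105 + 10 + 51 = 461
RR2 = 235 / 461 = 0.5098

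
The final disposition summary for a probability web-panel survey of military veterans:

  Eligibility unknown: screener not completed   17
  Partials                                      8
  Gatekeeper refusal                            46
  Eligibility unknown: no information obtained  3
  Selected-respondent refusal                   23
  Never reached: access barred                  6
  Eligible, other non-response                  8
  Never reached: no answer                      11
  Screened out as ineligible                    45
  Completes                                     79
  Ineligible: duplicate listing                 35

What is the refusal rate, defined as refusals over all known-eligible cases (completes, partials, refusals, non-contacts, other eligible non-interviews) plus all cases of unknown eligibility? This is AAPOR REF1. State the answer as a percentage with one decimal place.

Refusal or break-off = 46 + 23 = 69
No answer / not reached = 11 + 6 = 17
Eligibility not determined = 17 + 3 = 20
Not eligible = 45 + 35 = 80
Numerator = 69
Base = 79 + 8 + 69 + 17 + 8 + 20 = 201
REF1 = 69 / 201 = 0.3433

34.3%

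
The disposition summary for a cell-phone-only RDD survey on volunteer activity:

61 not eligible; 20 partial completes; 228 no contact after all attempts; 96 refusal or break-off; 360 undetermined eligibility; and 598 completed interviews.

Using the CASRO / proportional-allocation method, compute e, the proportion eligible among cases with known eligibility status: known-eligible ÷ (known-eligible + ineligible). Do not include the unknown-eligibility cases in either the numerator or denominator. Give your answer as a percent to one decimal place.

Eligible (known): 598 + 20 + 96 + 228 = 942
e = 942 / (942 + 61) = 942 / 1003 = 0.9392

93.9%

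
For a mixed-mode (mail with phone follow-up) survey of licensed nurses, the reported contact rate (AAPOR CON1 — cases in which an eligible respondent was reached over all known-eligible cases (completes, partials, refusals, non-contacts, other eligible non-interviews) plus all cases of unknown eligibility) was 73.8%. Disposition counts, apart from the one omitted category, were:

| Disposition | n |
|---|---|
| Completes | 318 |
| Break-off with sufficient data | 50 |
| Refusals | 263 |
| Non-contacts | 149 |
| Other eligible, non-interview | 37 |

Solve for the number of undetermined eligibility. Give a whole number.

Top: 318 + 50 + 263 + 37 = 668
CON1 = 668 / D = 0.738
D = 668 / 0.738 = 905.1
Other denominator terms total 817
undetermined eligibility = 905.1 − 817 ≈ 88

88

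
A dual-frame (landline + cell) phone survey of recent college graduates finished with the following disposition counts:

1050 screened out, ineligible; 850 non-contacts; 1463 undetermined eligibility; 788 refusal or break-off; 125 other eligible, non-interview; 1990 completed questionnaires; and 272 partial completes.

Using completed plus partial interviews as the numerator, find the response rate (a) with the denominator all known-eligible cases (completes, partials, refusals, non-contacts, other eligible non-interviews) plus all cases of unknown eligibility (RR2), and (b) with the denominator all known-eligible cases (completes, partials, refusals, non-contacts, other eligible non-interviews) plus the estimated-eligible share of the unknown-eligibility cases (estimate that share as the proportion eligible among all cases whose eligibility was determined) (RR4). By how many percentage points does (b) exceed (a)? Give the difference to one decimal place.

Num: 1990 + 272 = 2262
Denom: 1990 + 272 + 788 + 850 + 125 + 1463 = 5488
RR2 = 2262 / 5488 = 0.4122
Eligible (known): 1990 + 272 + 788 + 850 + 125 = 4025
e = 4025 / (4025 + 1050) = 4025 / 5075 = 0.7931
Estimated eligible among unknowns: 0.7931 × 1463 = 1160.31
Denom: 4025 + 1160.31 = 5185.31
RR4 = 2262 / 5185.31 = 0.4362
Difference = 43.62 − 41.22 = 2.40 percentage points

2.4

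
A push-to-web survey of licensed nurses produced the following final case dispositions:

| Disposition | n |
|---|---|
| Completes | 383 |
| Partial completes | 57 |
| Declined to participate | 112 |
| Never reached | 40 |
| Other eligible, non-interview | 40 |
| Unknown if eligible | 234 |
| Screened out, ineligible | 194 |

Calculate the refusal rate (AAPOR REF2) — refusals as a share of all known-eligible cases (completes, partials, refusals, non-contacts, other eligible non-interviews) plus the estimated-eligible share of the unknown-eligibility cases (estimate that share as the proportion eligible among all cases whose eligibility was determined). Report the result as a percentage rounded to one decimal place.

13.8%

Top: 112
Determined eligible: 383 + 57 + 112 + 40 + 40 = 632
e = 632 / (632 + 194) = 632 / 826 = 0.7651
Estimated eligible among unknowns: 0.7651 × 234 = 179.03
Denom: 632 + 179.03 = 811.03
REF2 = 112 / 811.03 = 0.1381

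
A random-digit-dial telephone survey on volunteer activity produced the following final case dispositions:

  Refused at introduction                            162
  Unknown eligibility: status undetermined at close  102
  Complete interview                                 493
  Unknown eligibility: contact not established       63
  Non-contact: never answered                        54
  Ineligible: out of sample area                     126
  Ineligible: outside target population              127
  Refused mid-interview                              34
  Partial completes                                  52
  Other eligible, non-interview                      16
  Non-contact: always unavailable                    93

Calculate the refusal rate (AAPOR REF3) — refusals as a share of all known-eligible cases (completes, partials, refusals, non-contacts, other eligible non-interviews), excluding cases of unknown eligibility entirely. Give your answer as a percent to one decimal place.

21.7%

Refused = 162 + 34 = 196
No contact after all attempts = 54 + 93 = 147
Eligibility not determined = 63 + 102 = 165
Screened out, ineligible = 127 + 126 = 253
Top: 196
Base: 493 + 52 + 196 + 147 + 16 = 904
REF3 = 196 / 904 = 0.2168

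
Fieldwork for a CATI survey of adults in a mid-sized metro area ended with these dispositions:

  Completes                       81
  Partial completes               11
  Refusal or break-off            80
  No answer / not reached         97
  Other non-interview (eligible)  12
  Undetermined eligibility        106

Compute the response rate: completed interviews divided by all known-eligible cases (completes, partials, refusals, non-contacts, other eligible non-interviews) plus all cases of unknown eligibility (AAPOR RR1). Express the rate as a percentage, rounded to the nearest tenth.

20.9%

Top = 81
Denom = 81 + 11 + 80 + 97 + 12 + 106 = 387
RR1 = 81 / 387 = 0.2093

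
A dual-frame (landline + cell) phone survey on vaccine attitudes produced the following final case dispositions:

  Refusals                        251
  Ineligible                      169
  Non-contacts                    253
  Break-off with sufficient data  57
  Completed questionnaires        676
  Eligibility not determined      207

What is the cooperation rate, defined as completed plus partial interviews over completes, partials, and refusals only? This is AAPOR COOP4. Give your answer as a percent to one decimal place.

74.5%

Top → 676 + 57 = 733
Denominator → 676 + 57 + 251 = 984
COOP4 = 733 / 984 = 0.7449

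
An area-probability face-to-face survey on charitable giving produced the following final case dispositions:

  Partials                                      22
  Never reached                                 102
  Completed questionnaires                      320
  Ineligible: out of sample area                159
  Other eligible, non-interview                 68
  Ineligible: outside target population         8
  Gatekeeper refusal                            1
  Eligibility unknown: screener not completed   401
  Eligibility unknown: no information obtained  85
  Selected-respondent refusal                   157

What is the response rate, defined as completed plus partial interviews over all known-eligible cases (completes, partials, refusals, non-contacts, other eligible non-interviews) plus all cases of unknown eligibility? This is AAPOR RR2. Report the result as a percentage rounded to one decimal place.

Declined to participate = 1 + 157 = 158
Unknown eligibility = 401 + 85 = 486
Out of scope = 8 + 159 = 167
Top: 320 + 22 = 342
Denominator: 320 + 22 + 158 + 102 + 68 + 486 = 1156
RR2 = 342 / 1156 = 0.2958

29.6%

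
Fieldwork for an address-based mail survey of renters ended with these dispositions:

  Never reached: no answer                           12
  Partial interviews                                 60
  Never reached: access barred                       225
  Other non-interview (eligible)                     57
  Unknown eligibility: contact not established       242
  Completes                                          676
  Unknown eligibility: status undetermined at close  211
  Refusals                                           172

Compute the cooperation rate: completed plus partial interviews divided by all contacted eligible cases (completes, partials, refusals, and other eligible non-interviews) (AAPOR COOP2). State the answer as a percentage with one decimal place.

76.3%

No contact after all attempts = 12 + 225 = 237
Unknown if eligible = 242 + 211 = 453
Numerator: 676 + 60 = 736
Base: 676 + 60 + 172 + 57 = 965
COOP2 = 736 / 965 = 0.7627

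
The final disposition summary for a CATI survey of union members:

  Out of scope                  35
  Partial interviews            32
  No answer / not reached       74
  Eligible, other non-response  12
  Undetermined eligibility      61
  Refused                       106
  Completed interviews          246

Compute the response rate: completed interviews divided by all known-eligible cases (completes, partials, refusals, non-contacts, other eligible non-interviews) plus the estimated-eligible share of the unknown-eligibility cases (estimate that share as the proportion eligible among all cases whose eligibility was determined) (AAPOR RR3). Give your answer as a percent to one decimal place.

Numerator = 246
Known eligible = 246 + 32 + 106 + 74 + 12 = 470
e = 470 / (470 + 35) = 470 / 505 = 0.9307
Estimated eligible among unknowns = 0.9307 × 61 = 56.77
Denom = 470 + 56.77 = 526.77
RR3 = 246 / 526.77 = 0.4670

46.7%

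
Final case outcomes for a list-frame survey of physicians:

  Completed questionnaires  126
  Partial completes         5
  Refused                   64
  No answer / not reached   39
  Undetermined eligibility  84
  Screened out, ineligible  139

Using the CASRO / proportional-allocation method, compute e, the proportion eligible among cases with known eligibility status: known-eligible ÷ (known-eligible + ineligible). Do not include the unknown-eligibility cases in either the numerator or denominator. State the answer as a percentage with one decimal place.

62.7%

Eligible (known): 126 + 5 + 64 + 39 = 234
e = 234 / (234 + 139) = 234 / 373 = 0.6273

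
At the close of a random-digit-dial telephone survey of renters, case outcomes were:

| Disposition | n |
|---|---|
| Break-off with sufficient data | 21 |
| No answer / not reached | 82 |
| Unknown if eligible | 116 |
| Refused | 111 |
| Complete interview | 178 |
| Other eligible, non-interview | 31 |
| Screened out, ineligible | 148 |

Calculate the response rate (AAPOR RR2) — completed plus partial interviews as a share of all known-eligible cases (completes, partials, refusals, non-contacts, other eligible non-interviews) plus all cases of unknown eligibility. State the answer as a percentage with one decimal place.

36.9%

Top → 178 + 21 = 199
Denominator → 178 + 21 + 111 + 82 + 31 + 116 = 539
RR2 = 199 / 539 = 0.3692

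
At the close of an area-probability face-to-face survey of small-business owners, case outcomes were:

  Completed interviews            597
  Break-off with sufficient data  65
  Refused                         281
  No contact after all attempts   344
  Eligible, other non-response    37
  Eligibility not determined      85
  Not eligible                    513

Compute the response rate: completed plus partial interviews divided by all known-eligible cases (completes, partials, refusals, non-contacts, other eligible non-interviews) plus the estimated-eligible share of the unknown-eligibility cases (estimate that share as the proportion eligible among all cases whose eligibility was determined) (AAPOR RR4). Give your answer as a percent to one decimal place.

47.8%

Numerator = 597 + 65 = 662
Determined eligible = 597 + 65 + 281 + 344 + 37 = 1324
e = 1324 / (1324 + 513) = 1324 / 1837 = 0.7207
Estimated eligible among unknowns = 0.7207 × 85 = 61.26
Denom = 1324 + 61.26 = 1385.26
RR4 = 662 / 1385.26 = 0.4779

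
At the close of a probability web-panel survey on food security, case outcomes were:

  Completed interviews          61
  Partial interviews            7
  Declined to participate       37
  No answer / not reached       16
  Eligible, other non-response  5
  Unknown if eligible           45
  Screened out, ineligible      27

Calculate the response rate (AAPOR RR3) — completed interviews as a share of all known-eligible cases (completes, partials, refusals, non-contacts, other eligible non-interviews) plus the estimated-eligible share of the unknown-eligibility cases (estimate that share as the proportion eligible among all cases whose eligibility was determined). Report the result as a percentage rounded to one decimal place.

37.4%

Numerator = 61
Known eligible = 61 + 7 + 37 + 16 + 5 = 126
e = 126 / (126 + 27) = 126 / 153 = 0.8235
Eligible share of unknowns = 0.8235 × 45 = 37.06
Denom = 126 + 37.06 = 163.06
RR3 = 61 / 163.06 = 0.3741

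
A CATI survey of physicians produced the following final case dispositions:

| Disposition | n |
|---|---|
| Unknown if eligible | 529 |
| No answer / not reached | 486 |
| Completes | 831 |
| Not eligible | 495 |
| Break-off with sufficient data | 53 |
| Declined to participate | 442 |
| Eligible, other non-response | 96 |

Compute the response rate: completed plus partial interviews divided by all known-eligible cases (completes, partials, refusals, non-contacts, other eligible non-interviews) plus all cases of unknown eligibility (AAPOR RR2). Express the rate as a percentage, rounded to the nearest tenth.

36.3%

Numerator: 831 + 53 = 884
Base: 831 + 53 + 442 + 486 + 96 + 529 = 2437
RR2 = 884 / 2437 = 0.3627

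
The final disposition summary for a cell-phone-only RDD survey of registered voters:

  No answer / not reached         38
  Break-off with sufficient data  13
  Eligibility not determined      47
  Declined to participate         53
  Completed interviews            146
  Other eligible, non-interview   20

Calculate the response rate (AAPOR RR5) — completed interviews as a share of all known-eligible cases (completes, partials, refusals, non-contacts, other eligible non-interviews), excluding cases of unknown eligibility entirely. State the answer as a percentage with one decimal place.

54.1%

Num: 146
Denom: 146 + 13 + 53 + 38 + 20 = 270
RR5 = 146 / 270 = 0.5407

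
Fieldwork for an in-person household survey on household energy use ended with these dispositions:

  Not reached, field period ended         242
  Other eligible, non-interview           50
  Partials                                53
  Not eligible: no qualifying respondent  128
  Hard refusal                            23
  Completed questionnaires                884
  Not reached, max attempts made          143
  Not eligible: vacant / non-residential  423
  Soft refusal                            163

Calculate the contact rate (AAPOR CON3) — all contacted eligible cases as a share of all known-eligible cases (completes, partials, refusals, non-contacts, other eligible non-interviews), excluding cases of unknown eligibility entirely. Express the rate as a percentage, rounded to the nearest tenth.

75.3%

Declined to participate = 23 + 163 = 186
Never reached = 242 + 143 = 385
Screened out, ineligible = 128 + 423 = 551
Numerator → 884 + 53 + 186 + 50 = 1173
Denom → 884 + 53 + 186 + 385 + 50 = 1558
CON3 = 1173 / 1558 = 0.7529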